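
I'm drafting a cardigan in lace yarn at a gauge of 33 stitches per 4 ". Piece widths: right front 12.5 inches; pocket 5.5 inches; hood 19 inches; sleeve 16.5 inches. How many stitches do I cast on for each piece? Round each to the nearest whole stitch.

right front 103; pocket 45; hood 157; sleeve 136.

Rate = 33/4 = 8.25 sts per in.
right front: 12.5 × 8.25 = 103.12 → 103.
pocket: 5.5 × 8.25 = 45.38 → 45.
hood: 19 × 8.25 = 156.75 → 157.
sleeve: 16.5 × 8.25 = 136.12 → 136.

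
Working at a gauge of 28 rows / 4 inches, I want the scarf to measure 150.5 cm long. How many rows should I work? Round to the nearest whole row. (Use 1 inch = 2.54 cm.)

150.5 cm = 59.25 in.
28 rows / 4 in = 7 rows per inch.
59.25 × 7 = 414.76 rows.
Round to nearest → 415.

Knit 415 rows.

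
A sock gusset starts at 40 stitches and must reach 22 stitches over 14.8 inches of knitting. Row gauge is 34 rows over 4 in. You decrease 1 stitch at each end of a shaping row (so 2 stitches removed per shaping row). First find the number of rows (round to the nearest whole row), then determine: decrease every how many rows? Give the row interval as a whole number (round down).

Rows = 14.8 × 8.5 = 125.8 → 126 rows.
Stitches to remove: 18 → 9 shaping rows (at 2 st each).
126 / 9 = 14.00 → every 14 rows.

Decrease every 14th row.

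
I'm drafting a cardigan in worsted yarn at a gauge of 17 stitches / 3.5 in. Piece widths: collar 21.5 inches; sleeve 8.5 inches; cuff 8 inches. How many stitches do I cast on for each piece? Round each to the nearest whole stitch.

Rate = 17/3.5 = 4.857 sts per in.
collar: 21.5 × 4.857 = 104.43 → 104.
sleeve: 8.5 × 4.857 = 41.29 → 41.
cuff: 8 × 4.857 = 38.86 → 39.

collar 104; sleeve 41; cuff 39.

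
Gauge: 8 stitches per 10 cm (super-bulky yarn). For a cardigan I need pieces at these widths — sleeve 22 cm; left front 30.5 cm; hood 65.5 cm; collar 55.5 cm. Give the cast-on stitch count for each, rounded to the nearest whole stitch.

sleeve 18; left front 24; hood 52; collar 44.

Rate = 8/10 = 0.8 sts per cm.
sleeve: 22 × 0.8 = 17.60 → 18.
left front: 30.5 × 0.8 = 24.40 → 24.
hood: 65.5 × 0.8 = 52.40 → 52.
collar: 55.5 × 0.8 = 44.40 → 44.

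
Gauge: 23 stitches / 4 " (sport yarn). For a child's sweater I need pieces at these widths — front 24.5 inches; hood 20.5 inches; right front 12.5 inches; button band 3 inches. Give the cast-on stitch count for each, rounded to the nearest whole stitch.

front 141; hood 118; right front 72; button band 17.

Rate = 23/4 = 5.75 sts per in.
front: 24.5 × 5.75 = 140.88 → 141.
hood: 20.5 × 5.75 = 117.88 → 118.
right front: 12.5 × 5.75 = 71.88 → 72.
button band: 3 × 5.75 = 17.25 → 17.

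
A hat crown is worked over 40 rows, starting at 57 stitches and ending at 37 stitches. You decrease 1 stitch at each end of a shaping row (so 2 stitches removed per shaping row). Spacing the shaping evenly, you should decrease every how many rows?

Decrease every 4th row.

Stitches to remove: |37 − 57| = 20.
Shaping rows needed: 20 / 2 = 10.
40 rows / 10 = every 4 rows.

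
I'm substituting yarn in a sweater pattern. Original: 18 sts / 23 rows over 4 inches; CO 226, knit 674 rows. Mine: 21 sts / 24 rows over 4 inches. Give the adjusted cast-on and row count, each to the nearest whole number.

Cast on 264 stitches; work 703 rows.

Stitches: 226 × 21/18 = 263.67 → 264.
Rows: 674 × 24/23 = 703.30 → 703.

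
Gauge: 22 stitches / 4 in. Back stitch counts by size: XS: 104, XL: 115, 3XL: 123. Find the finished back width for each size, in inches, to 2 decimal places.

XS 18.91 inches; XL 20.91 inches; 3XL 22.36 inches.

22/4 = 5.5 sts per in.
XS: 104 / 5.5 = 18.909 → 18.91 in.
XL: 115 / 5.5 = 20.909 → 20.91 in.
3XL: 123 / 5.5 = 22.364 → 22.36 in.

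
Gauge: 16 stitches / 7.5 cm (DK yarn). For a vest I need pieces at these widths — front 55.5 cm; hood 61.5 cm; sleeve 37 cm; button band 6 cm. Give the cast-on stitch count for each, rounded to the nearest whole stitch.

Rate = 16/7.5 = 2.133 sts per cm.
front: 55.5 × 2.133 = 118.40 → 118.
hood: 61.5 × 2.133 = 131.20 → 131.
sleeve: 37 × 2.133 = 78.93 → 79.
button band: 6 × 2.133 = 12.80 → 13.

front 118; hood 131; sleeve 79; button band 13.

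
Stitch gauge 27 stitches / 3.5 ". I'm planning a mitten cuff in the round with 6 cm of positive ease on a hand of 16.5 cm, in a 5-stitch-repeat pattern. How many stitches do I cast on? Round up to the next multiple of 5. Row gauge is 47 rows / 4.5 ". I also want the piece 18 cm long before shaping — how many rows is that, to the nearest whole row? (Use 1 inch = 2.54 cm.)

Finished = 16.5 + 6 = 22.5 cm.
22.5 cm × 1/2.54 = 8.86 inches.
27/3.5 = 7.714 sts per in; 8.86 × 7.714 = 68.34 sts.
Next multiple of 5 → 70.
18 cm = 7.09 inches; × 10.444 = 74.02 → 74 rows.

Cast on 70 stitches; work 74 rows.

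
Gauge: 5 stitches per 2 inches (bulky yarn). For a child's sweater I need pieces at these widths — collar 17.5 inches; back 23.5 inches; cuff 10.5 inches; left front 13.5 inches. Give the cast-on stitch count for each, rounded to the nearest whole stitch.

Rate = 5/2 = 2.5 sts per in.
collar: 17.5 × 2.5 = 43.75 → 44.
back: 23.5 × 2.5 = 58.75 → 59.
cuff: 10.5 × 2.5 = 26.25 → 26.
left front: 13.5 × 2.5 = 33.75 → 34.

collar 44; back 59; cuff 26; left front 34.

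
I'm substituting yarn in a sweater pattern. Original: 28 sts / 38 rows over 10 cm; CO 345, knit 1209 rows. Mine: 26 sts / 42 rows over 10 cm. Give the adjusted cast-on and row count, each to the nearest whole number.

Cast on 320 stitches; work 1336 rows.

Stitches: 345 × 26/28 = 320.36 → 320.
Rows: 1209 × 42/38 = 1336.26 → 1336.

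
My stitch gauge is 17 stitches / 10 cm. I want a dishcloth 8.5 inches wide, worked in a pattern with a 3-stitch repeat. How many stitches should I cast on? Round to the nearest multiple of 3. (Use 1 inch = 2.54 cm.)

CO 36 sts.

8.5 in = 8.5 × 2.54 = 21.59 cm.
17 / 10 = 1.7 sts/cm.
21.59 × 1.7 = 36.70 sts.
→ 36.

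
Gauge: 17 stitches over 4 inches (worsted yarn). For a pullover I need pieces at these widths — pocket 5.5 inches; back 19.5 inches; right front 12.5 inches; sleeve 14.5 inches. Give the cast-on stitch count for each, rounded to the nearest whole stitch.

pocket 23; back 83; right front 53; sleeve 62.

Rate = 17/4 = 4.25 sts per in.
pocket: 5.5 × 4.25 = 23.38 → 23.
back: 19.5 × 4.25 = 82.88 → 83.
right front: 12.5 × 4.25 = 53.12 → 53.
sleeve: 14.5 × 4.25 = 61.62 → 62.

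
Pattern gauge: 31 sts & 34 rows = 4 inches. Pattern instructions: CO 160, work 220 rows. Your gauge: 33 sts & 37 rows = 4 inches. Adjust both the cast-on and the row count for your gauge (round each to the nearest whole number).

Cast on 170 stitches; work 239 rows.

Stitches: 160 × 33/31 = 170.32 → 170.
Rows: 220 × 37/34 = 239.41 → 239.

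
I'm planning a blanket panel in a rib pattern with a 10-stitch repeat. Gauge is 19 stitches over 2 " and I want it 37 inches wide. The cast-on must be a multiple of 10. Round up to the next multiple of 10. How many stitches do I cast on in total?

CO 360 sts.

19 / 2 = 9.5 sts per inch.
37 × 9.5 = 351.50 sts.
Next multiple of 10: 360.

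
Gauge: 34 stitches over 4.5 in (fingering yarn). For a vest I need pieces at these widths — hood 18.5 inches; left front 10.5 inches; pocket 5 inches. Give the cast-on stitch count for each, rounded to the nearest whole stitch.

Rate = 34/4.5 = 7.556 sts per in.
hood: 18.5 × 7.556 = 139.78 → 140.
left front: 10.5 × 7.556 = 79.33 → 79.
pocket: 5 × 7.556 = 37.78 → 38.

hood 140; left front 79; pocket 38.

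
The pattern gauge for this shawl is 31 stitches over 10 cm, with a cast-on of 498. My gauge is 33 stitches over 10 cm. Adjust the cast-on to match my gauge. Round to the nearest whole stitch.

Scale factor = 33 / 31 = 1.065.
498 × 33 / 31 = 530.13 sts.
→ 530 sts.

CO 530 sts.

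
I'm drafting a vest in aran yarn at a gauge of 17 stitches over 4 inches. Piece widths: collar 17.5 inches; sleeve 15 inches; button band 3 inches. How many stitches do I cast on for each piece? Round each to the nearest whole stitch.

collar 74; sleeve 64; button band 13.

Rate = 17/4 = 4.25 sts per in.
collar: 17.5 × 4.25 = 74.38 → 74.
sleeve: 15 × 4.25 = 63.75 → 64.
button band: 3 × 4.25 = 12.75 → 13.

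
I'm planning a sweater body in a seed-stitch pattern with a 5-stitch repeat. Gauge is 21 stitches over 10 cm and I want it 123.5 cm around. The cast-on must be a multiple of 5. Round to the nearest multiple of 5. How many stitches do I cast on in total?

CO 260 sts.

21 / 10 = 2.1 sts per cm.
123.5 × 2.1 = 259.35 sts.
Nearest multiple of 5: 260.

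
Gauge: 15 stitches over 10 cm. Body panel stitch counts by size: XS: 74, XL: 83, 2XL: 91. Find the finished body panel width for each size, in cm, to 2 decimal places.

15/10 = 1.5 sts per cm.
XS: 74 / 1.5 = 49.333 → 49.33 cm.
XL: 83 / 1.5 = 55.333 → 55.33 cm.
2XL: 91 / 1.5 = 60.667 → 60.67 cm.

XS 49.33 cm; XL 55.33 cm; 2XL 60.67 cm.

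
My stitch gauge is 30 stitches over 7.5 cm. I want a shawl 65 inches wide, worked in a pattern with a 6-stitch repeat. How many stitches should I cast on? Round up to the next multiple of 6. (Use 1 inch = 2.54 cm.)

65 in = 65 × 2.54 = 165.10 cm.
30 / 7.5 = 4 sts/cm.
165.10 × 4 = 660.40 sts.
→ 666.

CO 666 sts.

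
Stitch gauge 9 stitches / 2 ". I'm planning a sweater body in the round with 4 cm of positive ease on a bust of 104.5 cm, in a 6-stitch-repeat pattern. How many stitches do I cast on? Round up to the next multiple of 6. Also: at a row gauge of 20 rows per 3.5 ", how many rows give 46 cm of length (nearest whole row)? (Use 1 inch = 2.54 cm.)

Cast on 198 stitches; work 103 rows.

Finished = 104.5 + 4 = 108.5 cm.
108.5 cm × 1/2.54 = 42.72 inches.
9/2 = 4.5 sts per in; 42.72 × 4.5 = 192.22 sts.
Next multiple of 6 → 198.
46 cm = 18.11 inches; × 5.714 = 103.49 → 103 rows.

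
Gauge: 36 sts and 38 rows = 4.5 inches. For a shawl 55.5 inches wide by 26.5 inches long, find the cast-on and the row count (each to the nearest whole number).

Stitch gauge = 36/4.5 = 8 sts/in; 55.5 × 8 = 444.00 → 444 sts.
Row gauge = 38/4.5 = 8.444 rows/in; 26.5 × 8.444 = 223.78 → 224 rows.

Cast on 444 stitches and work 224 rows.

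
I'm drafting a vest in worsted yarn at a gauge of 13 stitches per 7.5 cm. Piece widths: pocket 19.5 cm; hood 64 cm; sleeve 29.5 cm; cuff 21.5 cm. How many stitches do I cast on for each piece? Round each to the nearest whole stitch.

Rate = 13/7.5 = 1.733 sts per cm.
pocket: 19.5 × 1.733 = 33.80 → 34.
hood: 64 × 1.733 = 110.93 → 111.
sleeve: 29.5 × 1.733 = 51.13 → 51.
cuff: 21.5 × 1.733 = 37.27 → 37.

pocket 34; hood 111; sleeve 51; cuff 37.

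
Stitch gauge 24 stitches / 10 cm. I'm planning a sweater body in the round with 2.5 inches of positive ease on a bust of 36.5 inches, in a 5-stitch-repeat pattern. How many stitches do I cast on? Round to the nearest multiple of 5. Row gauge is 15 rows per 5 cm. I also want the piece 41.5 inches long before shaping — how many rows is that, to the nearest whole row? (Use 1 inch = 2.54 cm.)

Finished = 36.5 + 2.5 = 39 inches.
39 inches × 2.54 = 99.06 cm.
24/10 = 2.4 sts per cm; 99.06 × 2.4 = 237.74 sts.
Nearest multiple of 5 → 240.
41.5 inches = 105.41 cm; × 3 = 316.23 → 316 rows.

Cast on 240 stitches; work 316 rows.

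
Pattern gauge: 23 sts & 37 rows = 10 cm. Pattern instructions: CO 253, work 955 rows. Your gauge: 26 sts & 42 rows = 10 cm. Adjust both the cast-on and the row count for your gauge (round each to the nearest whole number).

Cast on 286 stitches; work 1084 rows.

Stitches: 253 × 26/23 = 286.00 → 286.
Rows: 955 × 42/37 = 1084.05 → 1084.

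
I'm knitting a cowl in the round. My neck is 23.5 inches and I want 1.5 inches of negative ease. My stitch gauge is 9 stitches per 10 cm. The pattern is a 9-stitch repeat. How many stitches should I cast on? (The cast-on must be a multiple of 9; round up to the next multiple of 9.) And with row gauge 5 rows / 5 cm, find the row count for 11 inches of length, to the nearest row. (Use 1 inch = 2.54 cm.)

Finished = 23.5 − 1.5 = 22 inches.
22 inches × 2.54 = 55.88 cm.
9/10 = 0.9 sts per cm; 55.88 × 0.9 = 50.29 sts.
Next multiple of 9 → 54.
11 inches = 27.94 cm; × 1 = 27.94 → 28 rows.

Cast on 54 stitches; work 28 rows.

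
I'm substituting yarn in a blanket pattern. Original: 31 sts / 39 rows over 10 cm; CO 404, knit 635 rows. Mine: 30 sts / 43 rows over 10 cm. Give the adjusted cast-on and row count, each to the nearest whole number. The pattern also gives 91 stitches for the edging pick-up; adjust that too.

Cast on 391 stitches; work 700 rows; edging pick-up 88 stitches.

Stitches: 404 × 30/31 = 390.97 → 391.
Rows: 635 × 43/39 = 700.13 → 700.
edging pick-up: 91 × 30/31 = 88.06 → 88.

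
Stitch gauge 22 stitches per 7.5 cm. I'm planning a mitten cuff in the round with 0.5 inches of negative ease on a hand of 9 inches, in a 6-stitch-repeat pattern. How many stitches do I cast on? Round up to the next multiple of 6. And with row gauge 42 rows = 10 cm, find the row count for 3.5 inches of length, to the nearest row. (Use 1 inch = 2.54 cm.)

Finished = 9 − 0.5 = 8.5 inches.
8.5 inches × 2.54 = 21.59 cm.
22/7.5 = 2.933 sts per cm; 21.59 × 2.933 = 63.33 sts.
Next multiple of 6 → 66.
3.5 inches = 8.89 cm; × 4.2 = 37.34 → 37 rows.

Cast on 66 stitches; work 37 rows.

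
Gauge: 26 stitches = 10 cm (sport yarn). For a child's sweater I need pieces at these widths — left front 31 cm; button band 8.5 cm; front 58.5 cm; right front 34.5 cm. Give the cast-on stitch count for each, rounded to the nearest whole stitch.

Rate = 26/10 = 2.6 sts per cm.
left front: 31 × 2.6 = 80.60 → 81.
button band: 8.5 × 2.6 = 22.10 → 22.
front: 58.5 × 2.6 = 152.10 → 152.
right front: 34.5 × 2.6 = 89.70 → 90.

left front 81; button band 22; front 152; right front 90.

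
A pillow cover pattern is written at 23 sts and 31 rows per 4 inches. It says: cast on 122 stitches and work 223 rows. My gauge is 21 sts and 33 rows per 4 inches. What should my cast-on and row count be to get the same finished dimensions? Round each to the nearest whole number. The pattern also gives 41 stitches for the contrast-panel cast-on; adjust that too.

Cast on 111 stitches; work 237 rows; contrast-panel cast-on 37 stitches.

Stitches: 122 × 21/23 = 111.39 → 111.
Rows: 223 × 33/31 = 237.39 → 237.
contrast-panel cast-on: 41 × 21/23 = 37.43 → 37.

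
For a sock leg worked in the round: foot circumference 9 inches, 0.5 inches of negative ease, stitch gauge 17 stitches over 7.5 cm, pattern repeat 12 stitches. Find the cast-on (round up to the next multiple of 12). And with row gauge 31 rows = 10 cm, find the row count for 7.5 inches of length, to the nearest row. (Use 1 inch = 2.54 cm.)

Cast on 60 stitches; work 59 rows.

Finished = 9 − 0.5 = 8.5 inches.
8.5 inches × 2.54 = 21.59 cm.
17/7.5 = 2.267 sts per cm; 21.59 × 2.267 = 48.94 sts.
Next multiple of 12 → 60.
7.5 inches = 19.05 cm; × 3.1 = 59.05 → 59 rows.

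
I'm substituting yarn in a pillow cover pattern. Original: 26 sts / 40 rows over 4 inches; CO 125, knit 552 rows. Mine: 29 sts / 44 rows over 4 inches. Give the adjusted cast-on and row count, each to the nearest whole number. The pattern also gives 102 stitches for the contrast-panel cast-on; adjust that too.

Cast on 139 stitches; work 607 rows; contrast-panel cast-on 114 stitches.

Stitches: 125 × 29/26 = 139.42 → 139.
Rows: 552 × 44/40 = 607.20 → 607.
contrast-panel cast-on: 102 × 29/26 = 113.77 → 114.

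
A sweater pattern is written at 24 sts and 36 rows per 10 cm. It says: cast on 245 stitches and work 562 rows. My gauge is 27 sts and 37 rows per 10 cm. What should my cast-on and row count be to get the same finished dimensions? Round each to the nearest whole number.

Cast on 276 stitches; work 578 rows.

Stitches: 245 × 27/24 = 275.62 → 276.
Rows: 562 × 37/36 = 577.61 → 578.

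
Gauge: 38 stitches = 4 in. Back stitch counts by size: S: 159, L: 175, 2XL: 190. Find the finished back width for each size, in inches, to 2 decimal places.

38/4 = 9.5 sts per in.
S: 159 / 9.5 = 16.737 → 16.74 in.
L: 175 / 9.5 = 18.421 → 18.42 in.
2XL: 190 / 9.5 = 20.000 → 20.00 in.

S 16.74 inches; L 18.42 inches; 2XL 20.00 inches.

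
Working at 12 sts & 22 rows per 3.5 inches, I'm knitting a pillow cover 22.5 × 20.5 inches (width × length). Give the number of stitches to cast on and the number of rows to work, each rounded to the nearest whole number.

Cast on 77 stitches and work 129 rows.

Stitch gauge = 12/3.5 = 3.429 sts/in; 22.5 × 3.429 = 77.14 → 77 sts.
Row gauge = 22/3.5 = 6.286 rows/in; 20.5 × 6.286 = 128.86 → 129 rows.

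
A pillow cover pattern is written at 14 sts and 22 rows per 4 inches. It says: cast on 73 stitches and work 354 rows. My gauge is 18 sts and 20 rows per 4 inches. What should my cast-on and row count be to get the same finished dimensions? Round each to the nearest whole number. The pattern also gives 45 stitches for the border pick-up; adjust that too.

Cast on 94 stitches; work 322 rows; border pick-up 58 stitches.

Stitches: 73 × 18/14 = 93.86 → 94.
Rows: 354 × 20/22 = 321.82 → 322.
border pick-up: 45 × 18/14 = 57.86 → 58.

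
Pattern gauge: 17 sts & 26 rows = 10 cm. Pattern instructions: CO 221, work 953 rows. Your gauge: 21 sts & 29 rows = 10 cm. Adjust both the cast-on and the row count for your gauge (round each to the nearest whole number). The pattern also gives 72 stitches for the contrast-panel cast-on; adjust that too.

Stitches: 221 × 21/17 = 273.00 → 273.
Rows: 953 × 29/26 = 1062.96 → 1063.
contrast-panel cast-on: 72 × 21/17 = 88.94 → 89.

Cast on 273 stitches; work 1063 rows; contrast-panel cast-on 89 stitches.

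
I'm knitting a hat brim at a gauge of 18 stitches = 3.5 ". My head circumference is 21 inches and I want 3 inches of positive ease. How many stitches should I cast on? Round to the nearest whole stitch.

Finished = 21 + 3 = 24 in.
18 / 3.5 = 5.143 sts per inch.
24.00 × 5.143 = 123.43 sts.
→ 123 sts.

Cast on 123 stitches.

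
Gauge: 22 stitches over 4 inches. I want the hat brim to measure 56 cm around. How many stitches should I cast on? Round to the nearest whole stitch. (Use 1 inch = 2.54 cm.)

Cast on 121 stitches.

56 cm = 22.05 in.
22 stitches / 4 in = 5.5 stitches per inch.
22.05 × 5.5 = 121.26 stitches.
Round to nearest → 121.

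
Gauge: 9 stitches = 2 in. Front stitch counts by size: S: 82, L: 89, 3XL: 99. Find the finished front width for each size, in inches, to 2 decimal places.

S 18.22 inches; L 19.78 inches; 3XL 22.00 inches.

9/2 = 4.5 sts per in.
S: 82 / 4.5 = 18.222 → 18.22 in.
L: 89 / 4.5 = 19.778 → 19.78 in.
3XL: 99 / 4.5 = 22.000 → 22.00 in.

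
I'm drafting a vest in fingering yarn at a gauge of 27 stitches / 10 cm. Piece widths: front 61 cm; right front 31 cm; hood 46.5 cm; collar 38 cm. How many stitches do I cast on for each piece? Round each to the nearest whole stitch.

Rate = 27/10 = 2.7 sts per cm.
front: 61 × 2.7 = 164.70 → 165.
right front: 31 × 2.7 = 83.70 → 84.
hood: 46.5 × 2.7 = 125.55 → 126.
collar: 38 × 2.7 = 102.60 → 103.

front 165; right front 84; hood 126; collar 103.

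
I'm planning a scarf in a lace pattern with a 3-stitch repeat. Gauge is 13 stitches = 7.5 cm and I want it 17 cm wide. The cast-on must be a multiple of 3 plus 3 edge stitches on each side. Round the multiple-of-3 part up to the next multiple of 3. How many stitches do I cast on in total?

Cast on 30 stitches.

13 / 7.5 = 1.733 sts per cm.
17 × 1.733 = 29.47 sts.
Less 6 edge sts → 23.47 for the repeat.
Next multiple of 3: 24.
Add back 6 edge sts → 30.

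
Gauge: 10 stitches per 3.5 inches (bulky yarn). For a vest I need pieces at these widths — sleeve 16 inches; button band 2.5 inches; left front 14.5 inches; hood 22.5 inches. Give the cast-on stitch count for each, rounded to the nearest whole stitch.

Rate = 10/3.5 = 2.857 sts per in.
sleeve: 16 × 2.857 = 45.71 → 46.
button band: 2.5 × 2.857 = 7.14 → 7.
left front: 14.5 × 2.857 = 41.43 → 41.
hood: 22.5 × 2.857 = 64.29 → 64.

sleeve 46; button band 7; left front 41; hood 64.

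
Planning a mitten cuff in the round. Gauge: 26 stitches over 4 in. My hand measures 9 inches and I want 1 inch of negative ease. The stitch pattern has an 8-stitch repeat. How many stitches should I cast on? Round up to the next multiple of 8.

56 stitches.

Finished = 9 − 1 = 8 inches.
26 / 4 = 6.5 sts/in.
8 × 6.5 = 52.00 sts.
Next multiple of 8: 56.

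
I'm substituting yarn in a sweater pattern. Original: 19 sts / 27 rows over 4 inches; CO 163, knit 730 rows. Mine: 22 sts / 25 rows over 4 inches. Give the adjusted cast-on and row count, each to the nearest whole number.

Cast on 189 stitches; work 676 rows.

Stitches: 163 × 22/19 = 188.74 → 189.
Rows: 730 × 25/27 = 675.93 → 676.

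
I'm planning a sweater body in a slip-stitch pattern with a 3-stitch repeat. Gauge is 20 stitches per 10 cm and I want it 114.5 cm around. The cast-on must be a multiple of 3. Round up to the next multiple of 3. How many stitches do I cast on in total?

20 / 10 = 2 sts per cm.
114.5 × 2 = 229.00 sts.
Next multiple of 3: 231.

231 stitches.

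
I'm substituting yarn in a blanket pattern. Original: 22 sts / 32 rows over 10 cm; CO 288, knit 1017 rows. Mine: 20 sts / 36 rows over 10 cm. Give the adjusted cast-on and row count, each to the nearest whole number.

Cast on 262 stitches; work 1144 rows.

Stitches: 288 × 20/22 = 261.82 → 262.
Rows: 1017 × 36/32 = 1144.12 → 1144.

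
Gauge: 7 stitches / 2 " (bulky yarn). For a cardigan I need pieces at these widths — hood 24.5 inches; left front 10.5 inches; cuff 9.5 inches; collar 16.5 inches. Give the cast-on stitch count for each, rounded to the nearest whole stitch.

Rate = 7/2 = 3.5 sts per in.
hood: 24.5 × 3.5 = 85.75 → 86.
left front: 10.5 × 3.5 = 36.75 → 37.
cuff: 9.5 × 3.5 = 33.25 → 33.
collar: 16.5 × 3.5 = 57.75 → 58.

hood 86; left front 37; cuff 33; collar 58.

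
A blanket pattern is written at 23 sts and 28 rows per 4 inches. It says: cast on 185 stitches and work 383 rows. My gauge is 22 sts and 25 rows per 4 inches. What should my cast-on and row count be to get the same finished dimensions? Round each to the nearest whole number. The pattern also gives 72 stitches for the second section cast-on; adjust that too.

Cast on 177 stitches; work 342 rows; second section cast-on 69 stitches.

Stitches: 185 × 22/23 = 176.96 → 177.
Rows: 383 × 25/28 = 341.96 → 342.
second section cast-on: 72 × 22/23 = 68.87 → 69.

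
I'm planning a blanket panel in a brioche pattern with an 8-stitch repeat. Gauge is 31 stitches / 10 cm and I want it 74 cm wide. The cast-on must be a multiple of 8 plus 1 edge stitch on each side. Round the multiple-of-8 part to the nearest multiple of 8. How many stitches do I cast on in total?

31 / 10 = 3.1 sts per cm.
74 × 3.1 = 229.40 sts.
Less 2 edge sts → 227.40 for the repeat.
Nearest multiple of 8: 224.
Add back 2 edge sts → 226.

226 stitches.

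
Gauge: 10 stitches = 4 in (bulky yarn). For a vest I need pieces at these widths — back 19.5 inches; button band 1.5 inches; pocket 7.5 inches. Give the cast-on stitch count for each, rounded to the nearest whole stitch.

Rate = 10/4 = 2.5 sts per in.
back: 19.5 × 2.5 = 48.75 → 49.
button band: 1.5 × 2.5 = 3.75 → 4.
pocket: 7.5 × 2.5 = 18.75 → 19.

back 49; button band 4; pocket 19.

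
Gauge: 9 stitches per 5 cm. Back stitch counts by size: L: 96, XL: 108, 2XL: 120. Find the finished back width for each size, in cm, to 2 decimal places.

L 53.33 cm; XL 60.00 cm; 2XL 66.67 cm.

9/5 = 1.8 sts per cm.
L: 96 / 1.8 = 53.333 → 53.33 cm.
XL: 108 / 1.8 = 60.000 → 60.00 cm.
2XL: 120 / 1.8 = 66.667 → 66.67 cm.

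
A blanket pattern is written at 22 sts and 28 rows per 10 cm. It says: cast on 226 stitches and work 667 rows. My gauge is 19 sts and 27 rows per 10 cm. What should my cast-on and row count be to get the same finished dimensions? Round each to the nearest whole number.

Cast on 195 stitches; work 643 rows.

Stitches: 226 × 19/22 = 195.18 → 195.
Rows: 667 × 27/28 = 643.18 → 643.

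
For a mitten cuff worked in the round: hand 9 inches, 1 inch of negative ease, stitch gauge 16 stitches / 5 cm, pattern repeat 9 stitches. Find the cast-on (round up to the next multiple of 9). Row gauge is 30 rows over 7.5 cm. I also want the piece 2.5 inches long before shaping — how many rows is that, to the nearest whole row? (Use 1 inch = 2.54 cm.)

Finished = 9 − 1 = 8 inches.
8 inches × 2.54 = 20.32 cm.
16/5 = 3.2 sts per cm; 20.32 × 3.2 = 65.02 sts.
Next multiple of 9 → 72.
2.5 inches = 6.35 cm; × 4 = 25.40 → 25 rows.

Cast on 72 stitches; work 25 rows.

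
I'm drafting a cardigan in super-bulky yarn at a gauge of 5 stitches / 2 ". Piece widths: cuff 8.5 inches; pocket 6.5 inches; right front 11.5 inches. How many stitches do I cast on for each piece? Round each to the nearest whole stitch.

Rate = 5/2 = 2.5 sts per in.
cuff: 8.5 × 2.5 = 21.25 → 21.
pocket: 6.5 × 2.5 = 16.25 → 16.
right front: 11.5 × 2.5 = 28.75 → 29.

cuff 21; pocket 16; right front 29.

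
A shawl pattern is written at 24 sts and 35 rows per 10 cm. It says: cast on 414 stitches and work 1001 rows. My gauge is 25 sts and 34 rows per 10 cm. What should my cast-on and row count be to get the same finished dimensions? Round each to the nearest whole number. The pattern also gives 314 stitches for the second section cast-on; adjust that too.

Cast on 431 stitches; work 972 rows; second section cast-on 327 stitches.

Stitches: 414 × 25/24 = 431.25 → 431.
Rows: 1001 × 34/35 = 972.40 → 972.
second section cast-on: 314 × 25/24 = 327.08 → 327.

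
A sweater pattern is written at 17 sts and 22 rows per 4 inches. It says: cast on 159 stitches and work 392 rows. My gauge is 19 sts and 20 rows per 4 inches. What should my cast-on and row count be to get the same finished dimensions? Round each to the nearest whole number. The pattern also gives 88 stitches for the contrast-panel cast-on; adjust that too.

Stitches: 159 × 19/17 = 177.71 → 178.
Rows: 392 × 20/22 = 356.36 → 356.
contrast-panel cast-on: 88 × 19/17 = 98.35 → 98.

Cast on 178 stitches; work 356 rows; contrast-panel cast-on 98 stitches.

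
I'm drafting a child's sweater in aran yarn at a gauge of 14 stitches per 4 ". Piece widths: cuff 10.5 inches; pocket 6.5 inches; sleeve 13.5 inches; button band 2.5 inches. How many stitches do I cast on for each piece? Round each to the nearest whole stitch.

Rate = 14/4 = 3.5 sts per in.
cuff: 10.5 × 3.5 = 36.75 → 37.
pocket: 6.5 × 3.5 = 22.75 → 23.
sleeve: 13.5 × 3.5 = 47.25 → 47.
button band: 2.5 × 3.5 = 8.75 → 9.

cuff 37; pocket 23; sleeve 47; button band 9.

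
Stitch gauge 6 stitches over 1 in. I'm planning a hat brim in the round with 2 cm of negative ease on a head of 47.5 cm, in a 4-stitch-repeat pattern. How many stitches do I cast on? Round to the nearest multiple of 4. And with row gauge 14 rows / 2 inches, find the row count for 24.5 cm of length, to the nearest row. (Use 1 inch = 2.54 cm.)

Finished = 47.5 − 2 = 45.5 cm.
45.5 cm × 1/2.54 = 17.91 inches.
6/1 = 6 sts per in; 17.91 × 6 = 107.48 sts.
Nearest multiple of 4 → 108.
24.5 cm = 9.65 inches; × 7 = 67.52 → 68 rows.

Cast on 108 stitches; work 68 rows.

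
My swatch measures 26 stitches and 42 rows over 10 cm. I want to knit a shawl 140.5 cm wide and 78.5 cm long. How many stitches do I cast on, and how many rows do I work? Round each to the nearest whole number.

Stitch gauge = 26/10 = 2.6 sts/cm; 140.5 × 2.6 = 365.30 → 365 sts.
Row gauge = 42/10 = 4.2 rows/cm; 78.5 × 4.2 = 329.70 → 330 rows.

Cast on 365 stitches and work 330 rows.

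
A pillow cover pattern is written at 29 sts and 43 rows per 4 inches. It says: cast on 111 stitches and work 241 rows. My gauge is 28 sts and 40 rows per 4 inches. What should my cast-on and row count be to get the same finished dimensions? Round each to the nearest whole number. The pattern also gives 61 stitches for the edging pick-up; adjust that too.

Stitches: 111 × 28/29 = 107.17 → 107.
Rows: 241 × 40/43 = 224.19 → 224.
edging pick-up: 61 × 28/29 = 58.90 → 59.

Cast on 107 stitches; work 224 rows; edging pick-up 59 stitches.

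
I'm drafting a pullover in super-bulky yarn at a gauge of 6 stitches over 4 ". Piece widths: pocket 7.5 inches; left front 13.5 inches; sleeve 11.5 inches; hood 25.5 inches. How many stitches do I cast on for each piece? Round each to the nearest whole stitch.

pocket 11; left front 20; sleeve 17; hood 38.

Rate = 6/4 = 1.5 sts per in.
pocket: 7.5 × 1.5 = 11.25 → 11.
left front: 13.5 × 1.5 = 20.25 → 20.
sleeve: 11.5 × 1.5 = 17.25 → 17.
hood: 25.5 × 1.5 = 38.25 → 38.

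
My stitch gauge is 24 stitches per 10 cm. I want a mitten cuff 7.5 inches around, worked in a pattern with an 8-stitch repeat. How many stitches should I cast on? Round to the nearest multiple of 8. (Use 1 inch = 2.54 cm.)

7.5 in = 7.5 × 2.54 = 19.05 cm.
24 / 10 = 2.4 sts/cm.
19.05 × 2.4 = 45.72 sts.
→ 48.

Cast on 48 stitches.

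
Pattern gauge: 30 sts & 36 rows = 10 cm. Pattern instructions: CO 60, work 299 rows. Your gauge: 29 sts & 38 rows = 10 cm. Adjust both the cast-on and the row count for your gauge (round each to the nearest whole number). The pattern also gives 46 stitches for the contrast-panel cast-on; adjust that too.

Cast on 58 stitches; work 316 rows; contrast-panel cast-on 44 stitches.

Stitches: 60 × 29/30 = 58.00 → 58.
Rows: 299 × 38/36 = 315.61 → 316.
contrast-panel cast-on: 46 × 29/30 = 44.47 → 44.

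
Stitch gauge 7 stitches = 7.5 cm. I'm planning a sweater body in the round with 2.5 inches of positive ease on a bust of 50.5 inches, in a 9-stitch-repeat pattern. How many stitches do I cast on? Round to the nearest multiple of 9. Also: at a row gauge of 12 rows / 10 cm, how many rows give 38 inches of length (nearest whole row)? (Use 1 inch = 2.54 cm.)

Finished = 50.5 + 2.5 = 53 inches.
53 inches × 2.54 = 134.62 cm.
7/7.5 = 0.933 sts per cm; 134.62 × 0.933 = 125.65 sts.
Nearest multiple of 9 → 126.
38 inches = 96.52 cm; × 1.2 = 115.82 → 116 rows.

Cast on 126 stitches; work 116 rows.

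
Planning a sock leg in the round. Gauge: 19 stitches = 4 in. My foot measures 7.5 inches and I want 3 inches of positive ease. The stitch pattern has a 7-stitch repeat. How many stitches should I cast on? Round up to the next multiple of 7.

Finished = 7.5 + 3 = 10.5 inches.
19 / 4 = 4.75 sts/in.
10.5 × 4.75 = 49.88 sts.
Next multiple of 7: 56.

56 stitches.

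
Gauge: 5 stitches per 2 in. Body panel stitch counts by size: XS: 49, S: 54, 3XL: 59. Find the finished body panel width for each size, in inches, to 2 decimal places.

XS 19.60 inches; S 21.60 inches; 3XL 23.60 inches.

5/2 = 2.5 sts per in.
XS: 49 / 2.5 = 19.600 → 19.60 in.
S: 54 / 2.5 = 21.600 → 21.60 in.
3XL: 59 / 2.5 = 23.600 → 23.60 in.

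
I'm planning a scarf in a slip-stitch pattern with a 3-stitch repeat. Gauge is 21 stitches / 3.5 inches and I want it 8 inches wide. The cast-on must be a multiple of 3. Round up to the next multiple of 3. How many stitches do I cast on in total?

48 stitches.

21 / 3.5 = 6 sts per inch.
8 × 6 = 48.00 sts.
Next multiple of 3: 48.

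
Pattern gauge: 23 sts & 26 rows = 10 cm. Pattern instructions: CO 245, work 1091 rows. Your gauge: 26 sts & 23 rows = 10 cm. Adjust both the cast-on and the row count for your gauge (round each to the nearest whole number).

Stitches: 245 × 26/23 = 276.96 → 277.
Rows: 1091 × 23/26 = 965.12 → 965.

Cast on 277 stitches; work 965 rows.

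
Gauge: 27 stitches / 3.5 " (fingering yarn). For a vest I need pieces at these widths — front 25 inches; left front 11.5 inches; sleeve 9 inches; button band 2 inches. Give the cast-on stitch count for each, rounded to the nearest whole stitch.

Rate = 27/3.5 = 7.714 sts per in.
front: 25 × 7.714 = 192.86 → 193.
left front: 11.5 × 7.714 = 88.71 → 89.
sleeve: 9 × 7.714 = 69.43 → 69.
button band: 2 × 7.714 = 15.43 → 15.

front 193; left front 89; sleeve 69; button band 15.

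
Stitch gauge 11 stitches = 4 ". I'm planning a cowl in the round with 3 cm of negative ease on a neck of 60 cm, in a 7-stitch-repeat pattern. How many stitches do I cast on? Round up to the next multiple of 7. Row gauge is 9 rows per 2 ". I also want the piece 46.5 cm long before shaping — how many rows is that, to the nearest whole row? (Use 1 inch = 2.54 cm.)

Finished = 60 − 3 = 57 cm.
57 cm × 1/2.54 = 22.44 inches.
11/4 = 2.75 sts per in; 22.44 × 2.75 = 61.71 sts.
Next multiple of 7 → 63.
46.5 cm = 18.31 inches; × 4.5 = 82.38 → 82 rows.

Cast on 63 stitches; work 82 rows.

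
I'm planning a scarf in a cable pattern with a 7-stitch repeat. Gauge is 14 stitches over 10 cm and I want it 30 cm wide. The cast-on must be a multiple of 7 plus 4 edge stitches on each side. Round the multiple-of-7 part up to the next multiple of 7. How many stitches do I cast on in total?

14 / 10 = 1.4 sts per cm.
30 × 1.4 = 42.00 sts.
Less 8 edge sts → 34.00 for the repeat.
Next multiple of 7: 35.
Add back 8 edge sts → 43.

CO 43 sts.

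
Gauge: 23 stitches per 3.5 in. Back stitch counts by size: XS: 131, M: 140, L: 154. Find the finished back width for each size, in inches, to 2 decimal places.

XS 19.93 inches; M 21.30 inches; L 23.43 inches.

23/3.5 = 6.571 sts per in.
XS: 131 / 6.571 = 19.935 → 19.93 in.
M: 140 / 6.571 = 21.304 → 21.30 in.
L: 154 / 6.571 = 23.435 → 23.43 in.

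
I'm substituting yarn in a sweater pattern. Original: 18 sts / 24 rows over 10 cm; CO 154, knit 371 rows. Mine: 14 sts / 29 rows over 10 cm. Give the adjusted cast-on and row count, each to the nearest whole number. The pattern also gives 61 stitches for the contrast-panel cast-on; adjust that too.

Cast on 120 stitches; work 448 rows; contrast-panel cast-on 47 stitches.

Stitches: 154 × 14/18 = 119.78 → 120.
Rows: 371 × 29/24 = 448.29 → 448.
contrast-panel cast-on: 61 × 14/18 = 47.44 → 47.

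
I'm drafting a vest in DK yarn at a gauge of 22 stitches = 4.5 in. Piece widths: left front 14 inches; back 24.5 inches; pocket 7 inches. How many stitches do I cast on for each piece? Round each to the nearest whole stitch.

Rate = 22/4.5 = 4.889 sts per in.
left front: 14 × 4.889 = 68.44 → 68.
back: 24.5 × 4.889 = 119.78 → 120.
pocket: 7 × 4.889 = 34.22 → 34.

left front 68; back 120; pocket 34.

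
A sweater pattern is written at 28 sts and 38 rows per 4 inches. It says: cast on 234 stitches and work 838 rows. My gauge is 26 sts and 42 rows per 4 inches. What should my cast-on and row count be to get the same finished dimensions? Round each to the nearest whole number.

Stitches: 234 × 26/28 = 217.29 → 217.
Rows: 838 × 42/38 = 926.21 → 926.

Cast on 217 stitches; work 926 rows.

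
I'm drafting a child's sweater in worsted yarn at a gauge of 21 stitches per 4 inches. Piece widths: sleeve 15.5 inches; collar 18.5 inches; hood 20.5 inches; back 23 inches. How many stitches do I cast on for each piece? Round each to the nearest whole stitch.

Rate = 21/4 = 5.25 sts per in.
sleeve: 15.5 × 5.25 = 81.38 → 81.
collar: 18.5 × 5.25 = 97.12 → 97.
hood: 20.5 × 5.25 = 107.62 → 108.
back: 23 × 5.25 = 120.75 → 121.

sleeve 81; collar 97; hood 108; back 121.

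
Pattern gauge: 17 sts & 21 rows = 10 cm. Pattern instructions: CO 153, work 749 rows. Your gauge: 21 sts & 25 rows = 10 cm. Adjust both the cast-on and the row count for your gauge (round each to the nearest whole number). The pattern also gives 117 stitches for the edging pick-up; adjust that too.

Cast on 189 stitches; work 892 rows; edging pick-up 145 stitches.

Stitches: 153 × 21/17 = 189.00 → 189.
Rows: 749 × 25/21 = 891.67 → 892.
edging pick-up: 117 × 21/17 = 144.53 → 145.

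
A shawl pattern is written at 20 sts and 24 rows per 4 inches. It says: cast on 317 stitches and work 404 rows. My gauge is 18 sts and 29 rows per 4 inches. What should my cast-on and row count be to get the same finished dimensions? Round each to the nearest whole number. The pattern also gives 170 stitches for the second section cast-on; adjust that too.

Stitches: 317 × 18/20 = 285.30 → 285.
Rows: 404 × 29/24 = 488.17 → 488.
second section cast-on: 170 × 18/20 = 153.00 → 153.

Cast on 285 stitches; work 488 rows; second section cast-on 153 stitches.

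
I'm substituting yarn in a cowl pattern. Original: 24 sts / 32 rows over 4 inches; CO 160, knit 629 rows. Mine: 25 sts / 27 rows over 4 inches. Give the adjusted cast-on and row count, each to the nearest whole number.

Cast on 167 stitches; work 531 rows.

Stitches: 160 × 25/24 = 166.67 → 167.
Rows: 629 × 27/32 = 530.72 → 531.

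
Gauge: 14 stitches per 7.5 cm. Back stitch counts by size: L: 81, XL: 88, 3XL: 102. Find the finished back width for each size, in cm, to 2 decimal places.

14/7.5 = 1.867 sts per cm.
L: 81 / 1.867 = 43.393 → 43.39 cm.
XL: 88 / 1.867 = 47.143 → 47.14 cm.
3XL: 102 / 1.867 = 54.643 → 54.64 cm.

L 43.39 cm; XL 47.14 cm; 3XL 54.64 cm.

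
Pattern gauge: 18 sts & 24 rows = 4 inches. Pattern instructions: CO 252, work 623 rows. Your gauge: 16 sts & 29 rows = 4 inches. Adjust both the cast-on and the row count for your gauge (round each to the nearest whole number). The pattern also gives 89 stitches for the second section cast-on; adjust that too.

Stitches: 252 × 16/18 = 224.00 → 224.
Rows: 623 × 29/24 = 752.79 → 753.
second section cast-on: 89 × 16/18 = 79.11 → 79.

Cast on 224 stitches; work 753 rows; second section cast-on 79 stitches.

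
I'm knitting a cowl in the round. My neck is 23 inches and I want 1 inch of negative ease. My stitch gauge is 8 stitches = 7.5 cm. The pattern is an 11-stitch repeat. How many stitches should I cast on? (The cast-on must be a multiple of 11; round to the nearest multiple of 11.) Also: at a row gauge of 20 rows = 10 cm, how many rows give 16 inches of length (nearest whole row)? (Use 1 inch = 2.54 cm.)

Finished = 23 − 1 = 22 inches.
22 inches × 2.54 = 55.88 cm.
8/7.5 = 1.067 sts per cm; 55.88 × 1.067 = 59.61 sts.
Nearest multiple of 11 → 55.
16 inches = 40.64 cm; × 2 = 81.28 → 81 rows.

Cast on 55 stitches; work 81 rows.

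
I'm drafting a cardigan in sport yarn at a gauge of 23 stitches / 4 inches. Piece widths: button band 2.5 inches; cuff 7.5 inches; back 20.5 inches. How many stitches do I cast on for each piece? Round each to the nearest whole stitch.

button band 14; cuff 43; back 118.

Rate = 23/4 = 5.75 sts per in.
button band: 2.5 × 5.75 = 14.38 → 14.
cuff: 7.5 × 5.75 = 43.12 → 43.
back: 20.5 × 5.75 = 117.88 → 118.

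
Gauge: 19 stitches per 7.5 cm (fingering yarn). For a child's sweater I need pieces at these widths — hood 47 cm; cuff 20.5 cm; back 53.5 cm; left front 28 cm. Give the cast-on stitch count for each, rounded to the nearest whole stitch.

Rate = 19/7.5 = 2.533 sts per cm.
hood: 47 × 2.533 = 119.07 → 119.
cuff: 20.5 × 2.533 = 51.93 → 52.
back: 53.5 × 2.533 = 135.53 → 136.
left front: 28 × 2.533 = 70.93 → 71.

hood 119; cuff 52; back 136; left front 71.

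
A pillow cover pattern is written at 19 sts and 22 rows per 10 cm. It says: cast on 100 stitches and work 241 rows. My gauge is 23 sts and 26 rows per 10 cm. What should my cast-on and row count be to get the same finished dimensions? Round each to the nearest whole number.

Stitches: 100 × 23/19 = 121.05 → 121.
Rows: 241 × 26/22 = 284.82 → 285.

Cast on 121 stitches; work 285 rows.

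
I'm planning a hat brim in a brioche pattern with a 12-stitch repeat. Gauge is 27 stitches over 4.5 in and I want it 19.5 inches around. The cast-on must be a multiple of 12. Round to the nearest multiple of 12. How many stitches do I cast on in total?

Cast on 120 stitches.

27 / 4.5 = 6 sts per inch.
19.5 × 6 = 117.00 sts.
Nearest multiple of 12: 120.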